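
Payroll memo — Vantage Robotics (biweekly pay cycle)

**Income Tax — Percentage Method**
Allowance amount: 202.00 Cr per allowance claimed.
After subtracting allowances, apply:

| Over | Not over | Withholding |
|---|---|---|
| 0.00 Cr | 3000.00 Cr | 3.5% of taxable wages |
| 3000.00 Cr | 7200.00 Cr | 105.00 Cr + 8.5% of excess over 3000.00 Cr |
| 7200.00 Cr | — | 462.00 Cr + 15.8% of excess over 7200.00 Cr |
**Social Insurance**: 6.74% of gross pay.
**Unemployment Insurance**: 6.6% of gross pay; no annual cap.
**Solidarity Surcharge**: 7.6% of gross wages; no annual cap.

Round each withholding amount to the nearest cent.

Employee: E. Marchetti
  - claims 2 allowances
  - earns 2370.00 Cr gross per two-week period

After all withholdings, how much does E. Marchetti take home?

1804.91 Cr

Income Tax: taxable = 2370.00 Cr − 2×202.00 Cr = 1966.00 Cr
  3.5% × 1966.00 Cr = 68.81 Cr
Social Insurance: 6.74% × 2370.00 Cr = 159.74 Cr
Unemployment Insurance: 6.6% × 2370.00 Cr = 156.42 Cr
Solidarity Surcharge: 7.6% × 2370.00 Cr = 180.12 Cr
Total withheld: 68.81 Cr + 159.74 Cr + 156.42 Cr + 180.12 Cr = 565.09 Cr
Net pay: 2370.00 Cr − 565.09 Cr = 1804.91 Cr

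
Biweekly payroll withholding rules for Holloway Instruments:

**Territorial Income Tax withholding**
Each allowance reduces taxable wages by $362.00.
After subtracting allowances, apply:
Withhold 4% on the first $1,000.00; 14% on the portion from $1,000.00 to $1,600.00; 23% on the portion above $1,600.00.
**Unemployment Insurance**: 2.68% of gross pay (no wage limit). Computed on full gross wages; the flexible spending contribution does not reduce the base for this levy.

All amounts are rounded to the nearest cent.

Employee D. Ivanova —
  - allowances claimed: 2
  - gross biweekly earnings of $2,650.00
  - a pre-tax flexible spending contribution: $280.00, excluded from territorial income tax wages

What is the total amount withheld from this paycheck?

$205.60

Territorial Income Tax: taxable = $2,650.00 − $280.00 − 2×$362.00 = $1,646.00
  $124.00 + 23% × ($1,646.00 − $1,600.00) = $124.00 + 23% × $46.00 = $134.58
Unemployment Insurance: 2.68% × $2,650.00 = $71.02
Total: $134.58 + $71.02 = $205.60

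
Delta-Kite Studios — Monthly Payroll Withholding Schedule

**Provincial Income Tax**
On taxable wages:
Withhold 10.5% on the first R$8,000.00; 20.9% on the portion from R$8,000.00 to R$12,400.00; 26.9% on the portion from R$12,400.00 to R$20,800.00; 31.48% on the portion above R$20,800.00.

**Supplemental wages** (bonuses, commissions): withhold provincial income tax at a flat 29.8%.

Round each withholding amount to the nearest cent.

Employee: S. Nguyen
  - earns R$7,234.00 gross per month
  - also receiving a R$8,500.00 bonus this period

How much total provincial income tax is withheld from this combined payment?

Provincial Income Tax: taxable = R$7,234.00
  10.5% × R$7,234.00 = R$759.57
Supplemental (29.8% flat on bonus): 29.8% × R$8,500.00 = R$2,533.00
Total provincial income tax: R$759.57 + R$2,533.00 = R$3,292.57

R$3,292.57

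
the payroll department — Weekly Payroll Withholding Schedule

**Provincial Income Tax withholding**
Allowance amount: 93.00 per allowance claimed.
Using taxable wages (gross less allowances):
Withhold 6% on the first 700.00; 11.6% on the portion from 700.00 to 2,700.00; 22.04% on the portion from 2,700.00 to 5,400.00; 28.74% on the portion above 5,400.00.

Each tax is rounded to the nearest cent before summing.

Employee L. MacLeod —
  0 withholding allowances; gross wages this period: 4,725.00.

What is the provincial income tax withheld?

720.31

Provincial Income Tax: taxable = 4,725.00
  274.00 + 22.04% × (4,725.00 − 2,700.00) = 274.00 + 22.04% × 2,025.00 = 720.31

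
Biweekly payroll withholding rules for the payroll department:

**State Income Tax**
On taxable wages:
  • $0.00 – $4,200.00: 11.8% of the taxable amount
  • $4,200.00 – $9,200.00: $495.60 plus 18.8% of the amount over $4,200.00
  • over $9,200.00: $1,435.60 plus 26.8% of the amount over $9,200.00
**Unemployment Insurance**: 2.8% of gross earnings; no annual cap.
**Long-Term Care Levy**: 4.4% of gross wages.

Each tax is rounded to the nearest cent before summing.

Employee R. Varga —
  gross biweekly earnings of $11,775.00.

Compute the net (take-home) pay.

State Income Tax: taxable = $11,775.00
  $1,435.60 + 26.8% × ($11,775.00 − $9,200.00) = $1,435.60 + 26.8% × $2,575.00 = $2,125.70
Unemployment Insurance: 2.8% × $11,775.00 = $329.70
Long-Term Care Levy: 4.4% × $11,775.00 = $518.10
Total withheld: $2,125.70 + $329.70 + $518.10 = $2,973.50
Net pay: $11,775.00 − $2,973.50 = $8,801.50

$8,801.50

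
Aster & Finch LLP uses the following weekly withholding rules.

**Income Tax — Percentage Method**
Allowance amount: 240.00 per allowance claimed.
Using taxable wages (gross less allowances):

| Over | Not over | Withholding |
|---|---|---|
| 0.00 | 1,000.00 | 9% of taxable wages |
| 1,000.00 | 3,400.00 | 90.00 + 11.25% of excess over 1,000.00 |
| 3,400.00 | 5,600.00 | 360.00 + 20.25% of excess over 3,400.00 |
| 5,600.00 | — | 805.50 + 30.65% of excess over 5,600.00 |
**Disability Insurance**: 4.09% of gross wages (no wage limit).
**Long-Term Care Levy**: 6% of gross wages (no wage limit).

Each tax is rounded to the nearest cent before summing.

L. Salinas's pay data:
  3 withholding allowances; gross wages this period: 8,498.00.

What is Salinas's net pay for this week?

6,167.49

Income Tax: taxable = 8,498.00 − 3×240.00 = 7,778.00
  805.50 + 30.65% × (7,778.00 − 5,600.00) = 805.50 + 30.65% × 2,178.00 = 1,473.06
Disability Insurance: 4.09% × 8,498.00 = 347.57
Long-Term Care Levy: 6% × 8,498.00 = 509.88
Total withheld: 1,473.06 + 347.57 + 509.88 = 2,330.51
Net pay: 8,498.00 − 2,330.51 = 6,167.49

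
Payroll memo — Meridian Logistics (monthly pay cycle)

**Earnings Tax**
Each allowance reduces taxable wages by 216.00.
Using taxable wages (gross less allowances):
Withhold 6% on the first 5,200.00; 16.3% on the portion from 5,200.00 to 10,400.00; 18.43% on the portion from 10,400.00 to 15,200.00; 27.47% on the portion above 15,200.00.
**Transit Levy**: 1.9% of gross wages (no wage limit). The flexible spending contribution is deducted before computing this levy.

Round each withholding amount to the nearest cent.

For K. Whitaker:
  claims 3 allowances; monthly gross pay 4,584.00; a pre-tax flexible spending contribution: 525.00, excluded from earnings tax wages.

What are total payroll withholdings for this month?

281.78

Earnings Tax: taxable = 4,584.00 − 525.00 − 3×216.00 = 3,411.00
  6% × 3,411.00 = 204.66
Transit Levy: 1.9% × 4,059.00 = 77.12
Total: 204.66 + 77.12 = 281.78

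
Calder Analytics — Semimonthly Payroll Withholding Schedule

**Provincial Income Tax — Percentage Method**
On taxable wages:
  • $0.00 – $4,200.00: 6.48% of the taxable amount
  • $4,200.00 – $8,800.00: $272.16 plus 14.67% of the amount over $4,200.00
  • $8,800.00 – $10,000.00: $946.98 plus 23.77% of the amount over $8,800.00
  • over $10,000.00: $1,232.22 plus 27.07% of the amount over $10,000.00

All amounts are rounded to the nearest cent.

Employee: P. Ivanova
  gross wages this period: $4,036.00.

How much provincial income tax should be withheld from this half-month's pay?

Provincial Income Tax: taxable = $4,036.00
  6.48% × $4,036.00 = $261.53

$261.53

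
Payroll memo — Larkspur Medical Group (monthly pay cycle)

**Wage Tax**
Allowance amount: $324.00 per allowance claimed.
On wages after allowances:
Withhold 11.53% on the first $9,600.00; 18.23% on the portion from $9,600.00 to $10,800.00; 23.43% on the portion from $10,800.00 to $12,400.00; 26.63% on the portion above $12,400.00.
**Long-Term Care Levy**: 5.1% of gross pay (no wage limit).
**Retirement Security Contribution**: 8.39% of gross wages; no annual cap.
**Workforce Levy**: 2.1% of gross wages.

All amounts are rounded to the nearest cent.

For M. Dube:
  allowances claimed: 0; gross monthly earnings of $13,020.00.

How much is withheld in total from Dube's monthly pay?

Wage Tax: taxable = $13,020.00
  $1,700.52 + 26.63% × ($13,020.00 − $12,400.00) = $1,700.52 + 26.63% × $620.00 = $1,865.63
Long-Term Care Levy: 5.1% × $13,020.00 = $664.02
Retirement Security Contribution: 8.39% × $13,020.00 = $1,092.38
Workforce Levy: 2.1% × $13,020.00 = $273.42
Total: $1,865.63 + $664.02 + $1,092.38 + $273.42 = $3,895.45

$3,895.45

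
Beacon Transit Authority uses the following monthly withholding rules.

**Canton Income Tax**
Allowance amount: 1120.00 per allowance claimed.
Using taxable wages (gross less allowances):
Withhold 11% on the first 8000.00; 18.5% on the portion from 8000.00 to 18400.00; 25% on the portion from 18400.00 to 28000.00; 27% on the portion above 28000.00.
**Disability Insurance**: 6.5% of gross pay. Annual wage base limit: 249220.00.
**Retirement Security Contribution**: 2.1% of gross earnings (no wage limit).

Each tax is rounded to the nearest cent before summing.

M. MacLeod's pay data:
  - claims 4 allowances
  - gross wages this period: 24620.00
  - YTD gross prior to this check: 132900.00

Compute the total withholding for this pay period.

5356.32

Canton Income Tax: taxable = 24620.00 − 4×1120.00 = 20140.00
  2804.00 + 25% × (20140.00 − 18400.00) = 2804.00 + 25% × 1740.00 = 3239.00
Disability Insurance: 6.5% × 24620.00 = 1600.30
Retirement Security Contribution: 2.1% × 24620.00 = 517.02
Total: 3239.00 + 1600.30 + 517.02 = 5356.32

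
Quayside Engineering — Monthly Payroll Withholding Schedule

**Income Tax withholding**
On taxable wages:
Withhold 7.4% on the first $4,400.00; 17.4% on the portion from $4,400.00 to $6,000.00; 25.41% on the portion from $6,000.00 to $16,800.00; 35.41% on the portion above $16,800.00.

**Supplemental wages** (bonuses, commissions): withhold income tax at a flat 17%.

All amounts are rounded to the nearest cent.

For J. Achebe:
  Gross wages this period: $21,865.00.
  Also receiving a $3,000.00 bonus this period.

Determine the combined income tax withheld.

Income Tax: taxable = $21,865.00
  $3,348.28 + 35.41% × ($21,865.00 − $16,800.00) = $3,348.28 + 35.41% × $5,065.00 = $5,141.80
Supplemental (17% flat on bonus): 17% × $3,000.00 = $510.00
Total income tax: $5,141.80 + $510.00 = $5,651.80

$5,651.80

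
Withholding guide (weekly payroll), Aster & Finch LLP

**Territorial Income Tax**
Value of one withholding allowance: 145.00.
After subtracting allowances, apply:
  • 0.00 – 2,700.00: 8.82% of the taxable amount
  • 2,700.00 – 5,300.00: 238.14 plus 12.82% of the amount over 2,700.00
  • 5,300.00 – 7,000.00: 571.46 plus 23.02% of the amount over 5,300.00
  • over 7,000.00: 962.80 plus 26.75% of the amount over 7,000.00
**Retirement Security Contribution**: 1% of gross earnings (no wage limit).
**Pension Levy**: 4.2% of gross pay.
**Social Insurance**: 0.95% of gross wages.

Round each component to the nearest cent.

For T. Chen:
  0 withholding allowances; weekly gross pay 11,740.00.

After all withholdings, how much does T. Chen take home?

Territorial Income Tax: taxable = 11,740.00
  962.80 + 26.75% × (11,740.00 − 7,000.00) = 962.80 + 26.75% × 4,740.00 = 2,230.75
Retirement Security Contribution: 1% × 11,740.00 = 117.40
Pension Levy: 4.2% × 11,740.00 = 493.08
Social Insurance: 0.95% × 11,740.00 = 111.53
Total withheld: 2,230.75 + 117.40 + 493.08 + 111.53 = 2,952.76
Net pay: 11,740.00 − 2,952.76 = 8,787.24

8,787.24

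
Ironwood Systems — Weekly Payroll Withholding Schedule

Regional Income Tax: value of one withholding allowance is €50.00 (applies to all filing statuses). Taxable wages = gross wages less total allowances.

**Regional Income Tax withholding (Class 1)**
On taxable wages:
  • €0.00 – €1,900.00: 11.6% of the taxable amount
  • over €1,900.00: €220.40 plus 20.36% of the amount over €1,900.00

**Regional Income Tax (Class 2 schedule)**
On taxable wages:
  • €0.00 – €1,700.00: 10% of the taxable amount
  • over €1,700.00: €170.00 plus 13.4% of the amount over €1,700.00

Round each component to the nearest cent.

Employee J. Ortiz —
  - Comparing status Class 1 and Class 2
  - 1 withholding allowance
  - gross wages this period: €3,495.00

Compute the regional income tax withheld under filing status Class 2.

€403.83

Regional Income Tax (Class 2): taxable = €3,495.00 − 1×€50.00 = €3,445.00
  €170.00 + 13.4% × (€3,445.00 − €1,700.00) = €170.00 + 13.4% × €1,745.00 = €403.83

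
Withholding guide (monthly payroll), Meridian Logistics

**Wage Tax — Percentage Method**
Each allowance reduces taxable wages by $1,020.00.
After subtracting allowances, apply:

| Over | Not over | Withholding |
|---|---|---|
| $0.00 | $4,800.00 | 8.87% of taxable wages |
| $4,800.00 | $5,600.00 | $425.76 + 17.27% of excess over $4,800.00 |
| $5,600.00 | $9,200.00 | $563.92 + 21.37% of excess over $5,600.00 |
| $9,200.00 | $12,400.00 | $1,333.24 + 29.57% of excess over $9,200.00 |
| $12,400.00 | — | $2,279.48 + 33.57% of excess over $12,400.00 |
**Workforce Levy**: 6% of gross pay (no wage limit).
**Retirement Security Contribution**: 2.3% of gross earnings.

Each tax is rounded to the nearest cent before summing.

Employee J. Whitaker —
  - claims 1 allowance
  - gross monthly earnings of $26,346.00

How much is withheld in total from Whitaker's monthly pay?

Wage Tax: taxable = $26,346.00 − 1×$1,020.00 = $25,326.00
  $2,279.48 + 33.57% × ($25,326.00 − $12,400.00) = $2,279.48 + 33.57% × $12,926.00 = $6,618.74
Workforce Levy: 6% × $26,346.00 = $1,580.76
Retirement Security Contribution: 2.3% × $26,346.00 = $605.96
Total: $6,618.74 + $1,580.76 + $605.96 = $8,805.46

$8,805.46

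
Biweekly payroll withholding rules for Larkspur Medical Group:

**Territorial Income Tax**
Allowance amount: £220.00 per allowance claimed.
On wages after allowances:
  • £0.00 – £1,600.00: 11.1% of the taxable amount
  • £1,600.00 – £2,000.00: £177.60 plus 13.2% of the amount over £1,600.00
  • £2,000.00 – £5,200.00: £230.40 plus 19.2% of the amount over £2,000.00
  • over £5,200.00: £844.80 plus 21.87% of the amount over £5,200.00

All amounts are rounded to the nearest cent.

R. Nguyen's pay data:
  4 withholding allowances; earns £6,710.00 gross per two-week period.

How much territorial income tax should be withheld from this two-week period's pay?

Territorial Income Tax: taxable = £6,710.00 − 4×£220.00 = £5,830.00
  £844.80 + 21.87% × (£5,830.00 − £5,200.00) = £844.80 + 21.87% × £630.00 = £982.58

£982.58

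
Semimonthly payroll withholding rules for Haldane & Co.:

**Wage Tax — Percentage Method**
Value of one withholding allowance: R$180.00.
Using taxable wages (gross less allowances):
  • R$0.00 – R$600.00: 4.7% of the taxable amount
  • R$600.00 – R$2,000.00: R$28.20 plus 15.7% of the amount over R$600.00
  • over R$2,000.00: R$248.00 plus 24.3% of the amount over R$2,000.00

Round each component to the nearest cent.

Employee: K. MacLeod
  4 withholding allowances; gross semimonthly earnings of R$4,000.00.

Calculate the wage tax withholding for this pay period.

R$559.04

Wage Tax: taxable = R$4,000.00 − 4×R$180.00 = R$3,280.00
  R$248.00 + 24.3% × (R$3,280.00 − R$2,000.00) = R$248.00 + 24.3% × R$1,280.00 = R$559.04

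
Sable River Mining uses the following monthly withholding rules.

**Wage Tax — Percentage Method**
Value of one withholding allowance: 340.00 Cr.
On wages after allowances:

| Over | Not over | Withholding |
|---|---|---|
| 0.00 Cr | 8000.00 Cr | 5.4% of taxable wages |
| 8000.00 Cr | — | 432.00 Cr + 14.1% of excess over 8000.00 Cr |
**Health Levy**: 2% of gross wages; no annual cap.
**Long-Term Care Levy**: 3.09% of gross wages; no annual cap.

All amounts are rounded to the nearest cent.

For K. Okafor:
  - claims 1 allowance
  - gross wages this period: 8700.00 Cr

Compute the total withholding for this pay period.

925.59 Cr

Wage Tax: taxable = 8700.00 Cr − 1×340.00 Cr = 8360.00 Cr
  432.00 Cr + 14.1% × (8360.00 Cr − 8000.00 Cr) = 432.00 Cr + 14.1% × 360.00 Cr = 482.76 Cr
Health Levy: 2% × 8700.00 Cr = 174.00 Cr
Long-Term Care Levy: 3.09% × 8700.00 Cr = 268.83 Cr
Total: 482.76 Cr + 174.00 Cr + 268.83 Cr = 925.59 Cr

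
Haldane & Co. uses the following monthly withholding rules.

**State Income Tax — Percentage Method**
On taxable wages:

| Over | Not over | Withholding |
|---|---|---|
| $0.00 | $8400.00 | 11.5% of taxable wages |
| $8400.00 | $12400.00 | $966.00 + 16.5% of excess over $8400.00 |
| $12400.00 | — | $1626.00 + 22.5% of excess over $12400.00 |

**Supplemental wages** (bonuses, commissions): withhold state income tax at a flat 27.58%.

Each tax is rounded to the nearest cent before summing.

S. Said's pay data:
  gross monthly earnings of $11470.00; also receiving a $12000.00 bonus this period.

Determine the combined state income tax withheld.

$4782.15

State Income Tax: taxable = $11470.00
  $966.00 + 16.5% × ($11470.00 − $8400.00) = $966.00 + 16.5% × $3070.00 = $1472.55
Supplemental (27.58% flat on bonus): 27.58% × $12000.00 = $3309.60
Total state income tax: $1472.55 + $3309.60 = $4782.15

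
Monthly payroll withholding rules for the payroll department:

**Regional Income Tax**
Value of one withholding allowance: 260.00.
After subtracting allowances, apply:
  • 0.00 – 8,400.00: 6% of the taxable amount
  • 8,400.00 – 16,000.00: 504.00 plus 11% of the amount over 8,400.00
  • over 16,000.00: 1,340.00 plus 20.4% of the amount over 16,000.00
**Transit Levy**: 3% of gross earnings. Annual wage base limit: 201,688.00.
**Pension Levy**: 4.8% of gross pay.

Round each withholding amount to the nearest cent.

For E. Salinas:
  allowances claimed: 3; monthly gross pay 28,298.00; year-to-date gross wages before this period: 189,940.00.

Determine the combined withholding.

5,400.41

Regional Income Tax: taxable = 28,298.00 − 3×260.00 = 27,518.00
  1,340.00 + 20.4% × (27,518.00 − 16,000.00) = 1,340.00 + 20.4% × 11,518.00 = 3,689.67
Transit Levy: cap 201,688.00 − YTD 189,940.00 = 11,748.00 subject; 3% × 11,748.00 = 352.44
Pension Levy: 4.8% × 28,298.00 = 1,358.30
Total: 3,689.67 + 352.44 + 1,358.30 = 5,400.41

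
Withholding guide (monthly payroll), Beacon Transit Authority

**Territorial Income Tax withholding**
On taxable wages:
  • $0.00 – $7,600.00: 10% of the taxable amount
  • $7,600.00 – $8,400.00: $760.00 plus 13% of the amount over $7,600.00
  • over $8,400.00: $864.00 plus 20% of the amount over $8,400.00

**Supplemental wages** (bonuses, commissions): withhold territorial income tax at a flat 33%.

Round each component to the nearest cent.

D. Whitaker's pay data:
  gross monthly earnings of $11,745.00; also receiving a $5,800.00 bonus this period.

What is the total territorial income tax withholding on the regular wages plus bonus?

$3,447.00

Territorial Income Tax: taxable = $11,745.00
  $864.00 + 20% × ($11,745.00 − $8,400.00) = $864.00 + 20% × $3,345.00 = $1,533.00
Supplemental (33% flat on bonus): 33% × $5,800.00 = $1,914.00
Total territorial income tax: $1,533.00 + $1,914.00 = $3,447.00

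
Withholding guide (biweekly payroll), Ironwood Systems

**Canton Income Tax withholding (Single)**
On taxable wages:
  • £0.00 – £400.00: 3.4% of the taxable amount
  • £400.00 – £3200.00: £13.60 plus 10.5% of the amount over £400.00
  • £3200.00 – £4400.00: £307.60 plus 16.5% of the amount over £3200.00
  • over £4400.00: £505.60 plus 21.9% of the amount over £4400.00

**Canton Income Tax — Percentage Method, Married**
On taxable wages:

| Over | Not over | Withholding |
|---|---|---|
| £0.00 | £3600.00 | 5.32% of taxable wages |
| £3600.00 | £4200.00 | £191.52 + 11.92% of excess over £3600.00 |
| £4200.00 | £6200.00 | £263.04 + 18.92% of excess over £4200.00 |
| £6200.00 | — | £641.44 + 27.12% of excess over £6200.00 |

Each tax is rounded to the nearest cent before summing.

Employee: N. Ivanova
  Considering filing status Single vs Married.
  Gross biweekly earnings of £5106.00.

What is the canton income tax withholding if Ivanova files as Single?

Canton Income Tax (Single): taxable = £5106.00
  £505.60 + 21.9% × (£5106.00 − £4400.00) = £505.60 + 21.9% × £706.00 = £660.21

£660.21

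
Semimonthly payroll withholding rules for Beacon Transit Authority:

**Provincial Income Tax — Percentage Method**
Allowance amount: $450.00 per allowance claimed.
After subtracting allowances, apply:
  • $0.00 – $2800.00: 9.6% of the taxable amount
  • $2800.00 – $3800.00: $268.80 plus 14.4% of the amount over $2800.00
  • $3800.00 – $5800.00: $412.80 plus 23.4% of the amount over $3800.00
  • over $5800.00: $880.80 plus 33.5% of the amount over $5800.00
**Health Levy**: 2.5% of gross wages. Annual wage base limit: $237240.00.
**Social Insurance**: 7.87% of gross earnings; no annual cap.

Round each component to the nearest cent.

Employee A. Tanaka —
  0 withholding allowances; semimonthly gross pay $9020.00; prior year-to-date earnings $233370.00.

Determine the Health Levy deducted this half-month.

$96.75

Health Levy: cap $237240.00 − YTD $233370.00 = $3870.00 subject; 2.5% × $3870.00 = $96.75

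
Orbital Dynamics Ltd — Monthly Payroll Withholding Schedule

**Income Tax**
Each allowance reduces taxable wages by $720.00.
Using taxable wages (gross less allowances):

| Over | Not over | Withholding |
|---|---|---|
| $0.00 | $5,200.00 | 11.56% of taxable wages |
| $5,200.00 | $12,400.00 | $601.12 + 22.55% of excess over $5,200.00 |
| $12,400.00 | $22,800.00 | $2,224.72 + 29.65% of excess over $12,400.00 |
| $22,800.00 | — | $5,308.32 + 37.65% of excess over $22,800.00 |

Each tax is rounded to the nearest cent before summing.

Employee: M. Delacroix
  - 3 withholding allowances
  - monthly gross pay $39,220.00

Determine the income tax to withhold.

Income Tax: taxable = $39,220.00 − 3×$720.00 = $37,060.00
  $5,308.32 + 37.65% × ($37,060.00 − $22,800.00) = $5,308.32 + 37.65% × $14,260.00 = $10,677.21

$10,677.21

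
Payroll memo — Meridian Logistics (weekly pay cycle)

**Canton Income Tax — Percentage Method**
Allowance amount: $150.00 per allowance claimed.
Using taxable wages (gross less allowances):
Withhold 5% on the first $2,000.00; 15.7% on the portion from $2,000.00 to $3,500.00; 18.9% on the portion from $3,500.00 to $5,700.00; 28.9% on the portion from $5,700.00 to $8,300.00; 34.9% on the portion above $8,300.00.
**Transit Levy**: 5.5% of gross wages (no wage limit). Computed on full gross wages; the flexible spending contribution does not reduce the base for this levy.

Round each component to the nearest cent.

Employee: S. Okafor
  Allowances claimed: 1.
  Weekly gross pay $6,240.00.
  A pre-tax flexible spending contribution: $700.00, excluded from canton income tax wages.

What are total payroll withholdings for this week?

$1,035.91

Canton Income Tax: taxable = $6,240.00 − $700.00 − 1×$150.00 = $5,390.00
  $335.50 + 18.9% × ($5,390.00 − $3,500.00) = $335.50 + 18.9% × $1,890.00 = $692.71
Transit Levy: 5.5% × $6,240.00 = $343.20
Total: $692.71 + $343.20 = $1,035.91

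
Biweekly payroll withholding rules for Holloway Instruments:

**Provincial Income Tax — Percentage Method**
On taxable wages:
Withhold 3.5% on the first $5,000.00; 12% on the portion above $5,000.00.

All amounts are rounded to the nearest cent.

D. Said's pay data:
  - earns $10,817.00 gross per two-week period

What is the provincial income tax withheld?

$873.04

Provincial Income Tax: taxable = $10,817.00
  $175.00 + 12% × ($10,817.00 − $5,000.00) = $175.00 + 12% × $5,817.00 = $873.04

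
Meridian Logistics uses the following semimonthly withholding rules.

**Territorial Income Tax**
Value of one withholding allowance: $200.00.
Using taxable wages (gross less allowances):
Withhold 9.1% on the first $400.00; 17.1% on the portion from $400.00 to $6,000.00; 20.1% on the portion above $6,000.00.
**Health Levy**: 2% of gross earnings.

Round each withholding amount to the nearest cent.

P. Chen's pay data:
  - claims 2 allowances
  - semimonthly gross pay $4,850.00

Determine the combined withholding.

Territorial Income Tax: taxable = $4,850.00 − 2×$200.00 = $4,450.00
  $36.40 + 17.1% × ($4,450.00 − $400.00) = $36.40 + 17.1% × $4,050.00 = $728.95
Health Levy: 2% × $4,850.00 = $97.00
Total: $728.95 + $97.00 = $825.95

$825.95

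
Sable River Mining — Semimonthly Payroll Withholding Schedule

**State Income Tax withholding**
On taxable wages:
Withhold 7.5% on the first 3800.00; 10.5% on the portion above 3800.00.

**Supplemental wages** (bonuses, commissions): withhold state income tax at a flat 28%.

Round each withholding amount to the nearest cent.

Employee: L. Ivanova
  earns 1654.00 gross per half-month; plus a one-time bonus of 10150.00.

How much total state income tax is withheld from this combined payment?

2966.05

State Income Tax: taxable = 1654.00
  7.5% × 1654.00 = 124.05
Supplemental (28% flat on bonus): 28% × 10150.00 = 2842.00
Total state income tax: 124.05 + 2842.00 = 2966.05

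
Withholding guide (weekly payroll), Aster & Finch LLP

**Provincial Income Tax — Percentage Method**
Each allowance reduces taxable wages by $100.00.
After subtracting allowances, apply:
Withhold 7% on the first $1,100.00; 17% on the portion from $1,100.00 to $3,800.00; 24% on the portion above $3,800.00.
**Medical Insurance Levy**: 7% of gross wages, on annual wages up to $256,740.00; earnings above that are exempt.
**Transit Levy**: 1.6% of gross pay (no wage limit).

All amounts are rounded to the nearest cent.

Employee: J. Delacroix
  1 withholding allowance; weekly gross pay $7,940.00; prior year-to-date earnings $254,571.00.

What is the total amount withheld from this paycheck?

$1,784.47

Provincial Income Tax: taxable = $7,940.00 − 1×$100.00 = $7,840.00
  $536.00 + 24% × ($7,840.00 − $3,800.00) = $536.00 + 24% × $4,040.00 = $1,505.60
Medical Insurance Levy: cap $256,740.00 − YTD $254,571.00 = $2,169.00 subject; 7% × $2,169.00 = $151.83
Transit Levy: 1.6% × $7,940.00 = $127.04
Total: $1,505.60 + $151.83 + $127.04 = $1,784.47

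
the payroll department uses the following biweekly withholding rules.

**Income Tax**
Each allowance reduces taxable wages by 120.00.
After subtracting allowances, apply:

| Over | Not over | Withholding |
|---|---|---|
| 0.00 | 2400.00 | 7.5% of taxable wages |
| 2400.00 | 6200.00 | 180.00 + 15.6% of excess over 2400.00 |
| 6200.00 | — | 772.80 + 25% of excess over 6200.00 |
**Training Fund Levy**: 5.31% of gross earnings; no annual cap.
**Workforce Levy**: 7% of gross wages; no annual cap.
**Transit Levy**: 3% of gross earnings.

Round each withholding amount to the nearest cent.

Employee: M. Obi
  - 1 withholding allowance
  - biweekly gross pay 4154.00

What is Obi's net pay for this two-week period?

Income Tax: taxable = 4154.00 − 1×120.00 = 4034.00
  180.00 + 15.6% × (4034.00 − 2400.00) = 180.00 + 15.6% × 1634.00 = 434.90
Training Fund Levy: 5.31% × 4154.00 = 220.58
Workforce Levy: 7% × 4154.00 = 290.78
Transit Levy: 3% × 4154.00 = 124.62
Total withheld: 434.90 + 220.58 + 290.78 + 124.62 = 1070.88
Net pay: 4154.00 − 1070.88 = 3083.12

3083.12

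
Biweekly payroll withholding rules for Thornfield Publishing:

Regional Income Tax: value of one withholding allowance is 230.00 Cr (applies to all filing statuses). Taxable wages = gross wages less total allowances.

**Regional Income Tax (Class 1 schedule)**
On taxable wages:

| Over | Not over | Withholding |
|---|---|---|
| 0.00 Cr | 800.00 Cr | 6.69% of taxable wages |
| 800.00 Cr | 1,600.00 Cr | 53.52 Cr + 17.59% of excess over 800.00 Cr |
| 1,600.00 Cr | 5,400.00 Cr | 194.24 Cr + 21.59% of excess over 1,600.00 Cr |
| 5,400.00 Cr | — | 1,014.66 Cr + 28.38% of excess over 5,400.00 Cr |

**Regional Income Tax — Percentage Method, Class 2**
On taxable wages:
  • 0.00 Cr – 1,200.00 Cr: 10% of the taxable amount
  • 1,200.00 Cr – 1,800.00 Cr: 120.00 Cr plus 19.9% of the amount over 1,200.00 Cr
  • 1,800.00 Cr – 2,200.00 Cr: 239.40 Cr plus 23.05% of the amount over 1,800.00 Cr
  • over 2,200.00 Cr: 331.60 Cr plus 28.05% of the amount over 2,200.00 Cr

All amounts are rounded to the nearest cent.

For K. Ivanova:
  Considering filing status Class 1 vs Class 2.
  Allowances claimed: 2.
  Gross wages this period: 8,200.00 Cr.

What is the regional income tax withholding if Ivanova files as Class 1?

1,678.75 Cr

Regional Income Tax (Class 1): taxable = 8,200.00 Cr − 2×230.00 Cr = 7,740.00 Cr
  1,014.66 Cr + 28.38% × (7,740.00 Cr − 5,400.00 Cr) = 1,014.66 Cr + 28.38% × 2,340.00 Cr = 1,678.75 Cr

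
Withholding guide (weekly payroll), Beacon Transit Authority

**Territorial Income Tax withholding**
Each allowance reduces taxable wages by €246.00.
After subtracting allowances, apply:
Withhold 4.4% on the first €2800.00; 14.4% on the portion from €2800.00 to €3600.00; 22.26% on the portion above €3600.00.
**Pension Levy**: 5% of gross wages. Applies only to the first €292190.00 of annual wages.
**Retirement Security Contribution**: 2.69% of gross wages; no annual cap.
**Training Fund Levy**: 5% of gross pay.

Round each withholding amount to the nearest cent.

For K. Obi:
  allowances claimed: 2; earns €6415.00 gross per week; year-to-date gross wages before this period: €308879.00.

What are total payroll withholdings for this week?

€1248.81

Territorial Income Tax: taxable = €6415.00 − 2×€246.00 = €5923.00
  €238.40 + 22.26% × (€5923.00 − €3600.00) = €238.40 + 22.26% × €2323.00 = €755.50
Pension Levy: YTD €308879.00 ≥ cap €292190.00 → €0.00
Retirement Security Contribution: 2.69% × €6415.00 = €172.56
Training Fund Levy: 5% × €6415.00 = €320.75
Total: €755.50 + €0.00 + €172.56 + €320.75 = €1248.81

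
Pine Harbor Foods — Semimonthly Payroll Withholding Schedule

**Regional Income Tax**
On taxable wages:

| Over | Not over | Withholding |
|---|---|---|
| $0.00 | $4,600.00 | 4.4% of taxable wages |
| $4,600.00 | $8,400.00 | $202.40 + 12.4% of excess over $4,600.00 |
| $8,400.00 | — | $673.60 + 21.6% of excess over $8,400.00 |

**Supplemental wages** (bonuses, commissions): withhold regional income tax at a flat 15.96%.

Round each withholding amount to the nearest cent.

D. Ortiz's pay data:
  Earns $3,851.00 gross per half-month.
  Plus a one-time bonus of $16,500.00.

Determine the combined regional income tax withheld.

$2,802.84

Regional Income Tax: taxable = $3,851.00
  4.4% × $3,851.00 = $169.44
Supplemental (15.96% flat on bonus): 15.96% × $16,500.00 = $2,633.40
Total regional income tax: $169.44 + $2,633.40 = $2,802.84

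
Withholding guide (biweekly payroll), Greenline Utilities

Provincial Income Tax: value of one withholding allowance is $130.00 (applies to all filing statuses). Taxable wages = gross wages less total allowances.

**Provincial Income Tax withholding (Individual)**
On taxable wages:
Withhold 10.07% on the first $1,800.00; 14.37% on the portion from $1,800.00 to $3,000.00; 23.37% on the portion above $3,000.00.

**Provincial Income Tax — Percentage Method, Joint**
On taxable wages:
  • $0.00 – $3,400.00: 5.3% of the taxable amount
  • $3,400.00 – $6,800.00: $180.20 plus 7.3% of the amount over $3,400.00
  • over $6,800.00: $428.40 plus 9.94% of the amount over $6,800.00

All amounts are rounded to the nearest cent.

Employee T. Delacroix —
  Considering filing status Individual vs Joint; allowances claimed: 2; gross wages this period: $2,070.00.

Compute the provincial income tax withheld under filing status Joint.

Provincial Income Tax (Joint): taxable = $2,070.00 − 2×$130.00 = $1,810.00
  5.3% × $1,810.00 = $95.93

$95.93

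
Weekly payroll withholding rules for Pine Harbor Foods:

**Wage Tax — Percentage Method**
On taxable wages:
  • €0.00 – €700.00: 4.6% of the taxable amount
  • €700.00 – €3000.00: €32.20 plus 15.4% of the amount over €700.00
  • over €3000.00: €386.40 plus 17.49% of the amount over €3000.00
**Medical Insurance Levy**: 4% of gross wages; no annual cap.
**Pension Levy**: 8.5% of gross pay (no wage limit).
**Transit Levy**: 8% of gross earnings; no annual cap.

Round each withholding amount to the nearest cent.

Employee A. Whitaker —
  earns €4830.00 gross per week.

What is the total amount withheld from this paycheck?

Wage Tax: taxable = €4830.00
  €386.40 + 17.49% × (€4830.00 − €3000.00) = €386.40 + 17.49% × €1830.00 = €706.47
Medical Insurance Levy: 4% × €4830.00 = €193.20
Pension Levy: 8.5% × €4830.00 = €410.55
Transit Levy: 8% × €4830.00 = €386.40
Total: €706.47 + €193.20 + €410.55 + €386.40 = €1696.62

€1696.62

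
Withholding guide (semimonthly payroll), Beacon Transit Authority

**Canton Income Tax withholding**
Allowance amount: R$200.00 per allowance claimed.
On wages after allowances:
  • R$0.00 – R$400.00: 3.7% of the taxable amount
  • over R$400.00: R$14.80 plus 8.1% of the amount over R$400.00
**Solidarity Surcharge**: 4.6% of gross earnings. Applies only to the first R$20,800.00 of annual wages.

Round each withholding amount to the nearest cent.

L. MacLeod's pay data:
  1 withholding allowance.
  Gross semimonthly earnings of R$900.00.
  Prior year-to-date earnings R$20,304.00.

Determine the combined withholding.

Canton Income Tax: taxable = R$900.00 − 1×R$200.00 = R$700.00
  R$14.80 + 8.1% × (R$700.00 − R$400.00) = R$14.80 + 8.1% × R$300.00 = R$39.10
Solidarity Surcharge: cap R$20,800.00 − YTD R$20,304.00 = R$496.00 subject; 4.6% × R$496.00 = R$22.82
Total: R$39.10 + R$22.82 = R$61.92

R$61.92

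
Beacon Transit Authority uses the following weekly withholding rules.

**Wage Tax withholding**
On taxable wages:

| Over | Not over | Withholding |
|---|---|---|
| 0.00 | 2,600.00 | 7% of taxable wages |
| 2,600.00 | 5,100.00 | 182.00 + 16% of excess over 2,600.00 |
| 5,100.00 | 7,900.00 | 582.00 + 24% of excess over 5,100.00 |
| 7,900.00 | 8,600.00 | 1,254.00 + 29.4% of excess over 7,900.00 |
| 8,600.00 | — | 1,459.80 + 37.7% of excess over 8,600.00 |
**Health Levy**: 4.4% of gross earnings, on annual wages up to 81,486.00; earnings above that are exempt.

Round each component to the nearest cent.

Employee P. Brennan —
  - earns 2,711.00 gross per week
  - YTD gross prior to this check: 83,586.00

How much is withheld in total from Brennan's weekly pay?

199.76

Wage Tax: taxable = 2,711.00
  182.00 + 16% × (2,711.00 − 2,600.00) = 182.00 + 16% × 111.00 = 199.76
Health Levy: YTD 83,586.00 ≥ cap 81,486.00 → 0.00
Total: 199.76 + 0.00 = 199.76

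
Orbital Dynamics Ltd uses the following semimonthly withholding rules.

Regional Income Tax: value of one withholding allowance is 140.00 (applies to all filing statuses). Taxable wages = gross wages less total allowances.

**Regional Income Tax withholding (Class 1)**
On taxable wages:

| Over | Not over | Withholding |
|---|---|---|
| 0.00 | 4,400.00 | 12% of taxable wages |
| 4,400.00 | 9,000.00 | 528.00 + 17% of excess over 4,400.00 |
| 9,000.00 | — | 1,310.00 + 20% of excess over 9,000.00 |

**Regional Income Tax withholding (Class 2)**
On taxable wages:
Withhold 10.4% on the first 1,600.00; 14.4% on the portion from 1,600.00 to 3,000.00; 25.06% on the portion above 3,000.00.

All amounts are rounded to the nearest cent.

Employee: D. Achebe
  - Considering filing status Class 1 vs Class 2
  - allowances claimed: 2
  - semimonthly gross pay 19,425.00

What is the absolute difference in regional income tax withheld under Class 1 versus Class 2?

1,074.94

Regional Income Tax (Class 1): taxable = 19,425.00 − 2×140.00 = 19,145.00
  1,310.00 + 20% × (19,145.00 − 9,000.00) = 1,310.00 + 20% × 10,145.00 = 3,339.00
Regional Income Tax (Class 2): taxable = 19,425.00 − 2×140.00 = 19,145.00
  368.00 + 25.06% × (19,145.00 − 3,000.00) = 368.00 + 25.06% × 16,145.00 = 4,413.94
Difference: |3,339.00 − 4,413.94| = 1,074.94 (higher under Class 2)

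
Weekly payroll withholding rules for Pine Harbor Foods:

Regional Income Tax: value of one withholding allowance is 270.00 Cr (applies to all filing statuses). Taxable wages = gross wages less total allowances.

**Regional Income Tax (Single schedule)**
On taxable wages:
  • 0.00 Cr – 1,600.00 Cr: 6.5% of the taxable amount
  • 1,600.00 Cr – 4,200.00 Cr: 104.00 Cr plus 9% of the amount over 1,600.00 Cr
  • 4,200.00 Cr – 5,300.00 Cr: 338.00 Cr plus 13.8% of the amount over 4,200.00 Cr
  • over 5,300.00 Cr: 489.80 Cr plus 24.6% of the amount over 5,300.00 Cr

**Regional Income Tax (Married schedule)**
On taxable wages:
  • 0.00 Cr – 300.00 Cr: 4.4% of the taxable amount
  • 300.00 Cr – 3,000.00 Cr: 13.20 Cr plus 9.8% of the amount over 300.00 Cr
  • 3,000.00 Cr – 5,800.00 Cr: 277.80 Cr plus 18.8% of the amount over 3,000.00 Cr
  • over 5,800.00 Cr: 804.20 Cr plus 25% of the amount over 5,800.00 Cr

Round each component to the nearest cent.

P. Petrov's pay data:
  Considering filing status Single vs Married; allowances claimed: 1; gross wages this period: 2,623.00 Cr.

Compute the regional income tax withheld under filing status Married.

Regional Income Tax (Married): taxable = 2,623.00 Cr − 1×270.00 Cr = 2,353.00 Cr
  13.20 Cr + 9.8% × (2,353.00 Cr − 300.00 Cr) = 13.20 Cr + 9.8% × 2,053.00 Cr = 214.39 Cr

214.39 Cr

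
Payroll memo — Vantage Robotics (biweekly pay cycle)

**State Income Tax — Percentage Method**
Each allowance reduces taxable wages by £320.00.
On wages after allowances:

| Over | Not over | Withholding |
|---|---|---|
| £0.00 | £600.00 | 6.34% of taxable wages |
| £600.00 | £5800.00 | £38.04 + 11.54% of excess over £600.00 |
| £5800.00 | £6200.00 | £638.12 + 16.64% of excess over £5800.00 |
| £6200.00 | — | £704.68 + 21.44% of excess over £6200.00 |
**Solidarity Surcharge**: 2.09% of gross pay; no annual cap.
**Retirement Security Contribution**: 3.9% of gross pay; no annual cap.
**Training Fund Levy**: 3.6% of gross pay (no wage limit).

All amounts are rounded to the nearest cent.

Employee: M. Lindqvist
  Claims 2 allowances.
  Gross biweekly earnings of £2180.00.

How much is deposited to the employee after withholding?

£1824.42

State Income Tax: taxable = £2180.00 − 2×£320.00 = £1540.00
  £38.04 + 11.54% × (£1540.00 − £600.00) = £38.04 + 11.54% × £940.00 = £146.52
Solidarity Surcharge: 2.09% × £2180.00 = £45.56
Retirement Security Contribution: 3.9% × £2180.00 = £85.02
Training Fund Levy: 3.6% × £2180.00 = £78.48
Total withheld: £146.52 + £45.56 + £85.02 + £78.48 = £355.58
Net pay: £2180.00 − £355.58 = £1824.42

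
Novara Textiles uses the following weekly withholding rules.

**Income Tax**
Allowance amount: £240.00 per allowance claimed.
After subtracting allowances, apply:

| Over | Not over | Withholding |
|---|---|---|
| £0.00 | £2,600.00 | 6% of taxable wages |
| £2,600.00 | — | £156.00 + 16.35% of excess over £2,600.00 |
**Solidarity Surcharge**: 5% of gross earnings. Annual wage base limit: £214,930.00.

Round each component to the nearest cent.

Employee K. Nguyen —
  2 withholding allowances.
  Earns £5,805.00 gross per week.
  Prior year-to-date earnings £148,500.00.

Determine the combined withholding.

£891.79

Income Tax: taxable = £5,805.00 − 2×£240.00 = £5,325.00
  £156.00 + 16.35% × (£5,325.00 − £2,600.00) = £156.00 + 16.35% × £2,725.00 = £601.54
Solidarity Surcharge: 5% × £5,805.00 = £290.25
Total: £601.54 + £290.25 = £891.79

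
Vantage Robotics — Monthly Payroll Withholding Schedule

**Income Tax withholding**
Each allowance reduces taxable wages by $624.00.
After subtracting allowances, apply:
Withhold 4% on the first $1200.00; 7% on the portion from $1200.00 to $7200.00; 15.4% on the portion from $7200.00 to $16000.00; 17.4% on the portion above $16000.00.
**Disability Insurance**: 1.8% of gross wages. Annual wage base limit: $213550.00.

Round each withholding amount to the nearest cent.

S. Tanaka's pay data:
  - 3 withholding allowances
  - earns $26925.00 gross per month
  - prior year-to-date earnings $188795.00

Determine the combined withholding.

Income Tax: taxable = $26925.00 − 3×$624.00 = $25053.00
  $1823.20 + 17.4% × ($25053.00 − $16000.00) = $1823.20 + 17.4% × $9053.00 = $3398.42
Disability Insurance: cap $213550.00 − YTD $188795.00 = $24755.00 subject; 1.8% × $24755.00 = $445.59
Total: $3398.42 + $445.59 = $3844.01

$3844.01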